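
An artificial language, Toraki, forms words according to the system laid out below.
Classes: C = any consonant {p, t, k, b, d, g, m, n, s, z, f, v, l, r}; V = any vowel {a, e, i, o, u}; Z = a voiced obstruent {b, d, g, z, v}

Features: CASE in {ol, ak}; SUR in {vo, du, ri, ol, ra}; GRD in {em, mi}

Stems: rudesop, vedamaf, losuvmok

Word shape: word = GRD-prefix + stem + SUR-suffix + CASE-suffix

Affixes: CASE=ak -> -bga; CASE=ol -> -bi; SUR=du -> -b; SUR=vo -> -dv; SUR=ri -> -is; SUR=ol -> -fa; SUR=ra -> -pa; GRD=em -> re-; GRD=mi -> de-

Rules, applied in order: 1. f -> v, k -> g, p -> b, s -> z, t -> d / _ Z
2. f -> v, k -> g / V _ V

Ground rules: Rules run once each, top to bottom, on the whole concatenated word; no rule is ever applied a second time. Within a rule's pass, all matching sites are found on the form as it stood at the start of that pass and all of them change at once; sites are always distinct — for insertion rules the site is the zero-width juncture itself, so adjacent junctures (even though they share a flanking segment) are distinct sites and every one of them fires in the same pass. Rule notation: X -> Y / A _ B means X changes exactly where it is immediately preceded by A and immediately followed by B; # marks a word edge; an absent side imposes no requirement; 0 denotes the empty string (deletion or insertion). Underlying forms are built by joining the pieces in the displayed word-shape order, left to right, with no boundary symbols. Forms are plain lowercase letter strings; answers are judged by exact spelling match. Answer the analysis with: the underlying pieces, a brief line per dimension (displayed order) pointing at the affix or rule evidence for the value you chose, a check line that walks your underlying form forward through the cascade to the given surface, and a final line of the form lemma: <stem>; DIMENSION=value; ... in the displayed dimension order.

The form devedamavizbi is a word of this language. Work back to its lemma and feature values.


underlying: de-vedamaf-is-bi
CASE=ol - signalled by the affix -bi
SUR=ri - signalled by the affix -is
GRD=mi - signalled by the affix de-
check: devedamafisbi -> devedamafizbi -> devedamavizbi
lemma: vedamaf; CASE=ol; SUR=ri; GRD=mi


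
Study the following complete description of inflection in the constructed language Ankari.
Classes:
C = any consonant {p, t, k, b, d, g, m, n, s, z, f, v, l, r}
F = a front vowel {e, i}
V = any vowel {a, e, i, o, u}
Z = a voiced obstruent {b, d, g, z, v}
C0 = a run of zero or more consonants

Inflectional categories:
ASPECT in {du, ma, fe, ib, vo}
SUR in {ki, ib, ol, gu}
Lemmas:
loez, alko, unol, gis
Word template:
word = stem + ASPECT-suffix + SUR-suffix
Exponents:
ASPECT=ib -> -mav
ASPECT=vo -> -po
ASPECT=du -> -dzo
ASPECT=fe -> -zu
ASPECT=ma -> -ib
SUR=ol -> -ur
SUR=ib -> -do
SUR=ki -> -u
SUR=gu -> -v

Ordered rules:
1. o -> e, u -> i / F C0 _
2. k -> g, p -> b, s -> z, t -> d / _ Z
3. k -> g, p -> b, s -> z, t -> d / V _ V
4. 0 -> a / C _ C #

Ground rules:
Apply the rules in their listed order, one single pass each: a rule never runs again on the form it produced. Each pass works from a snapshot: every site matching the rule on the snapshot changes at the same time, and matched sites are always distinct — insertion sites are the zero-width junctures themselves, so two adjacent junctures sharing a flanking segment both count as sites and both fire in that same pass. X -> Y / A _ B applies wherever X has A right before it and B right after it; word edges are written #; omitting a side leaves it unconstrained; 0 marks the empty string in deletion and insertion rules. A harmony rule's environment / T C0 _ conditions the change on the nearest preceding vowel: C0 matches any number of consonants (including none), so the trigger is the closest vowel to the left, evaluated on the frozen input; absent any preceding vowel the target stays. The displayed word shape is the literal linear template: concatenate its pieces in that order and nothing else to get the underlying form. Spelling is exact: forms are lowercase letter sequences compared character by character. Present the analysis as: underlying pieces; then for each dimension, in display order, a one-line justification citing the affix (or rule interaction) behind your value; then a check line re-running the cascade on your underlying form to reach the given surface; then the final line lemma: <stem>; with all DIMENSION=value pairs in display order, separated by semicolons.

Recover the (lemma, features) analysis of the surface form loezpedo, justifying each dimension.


underlying: loez-po-do
ASPECT=vo - signalled by the affix -po
SUR=ib - signalled by the affix -do
check: loezpodo -> loezpedo -> loezpedo -> loezpedo -> loezpedo
lemma: loez; ASPECT=vo; SUR=ib


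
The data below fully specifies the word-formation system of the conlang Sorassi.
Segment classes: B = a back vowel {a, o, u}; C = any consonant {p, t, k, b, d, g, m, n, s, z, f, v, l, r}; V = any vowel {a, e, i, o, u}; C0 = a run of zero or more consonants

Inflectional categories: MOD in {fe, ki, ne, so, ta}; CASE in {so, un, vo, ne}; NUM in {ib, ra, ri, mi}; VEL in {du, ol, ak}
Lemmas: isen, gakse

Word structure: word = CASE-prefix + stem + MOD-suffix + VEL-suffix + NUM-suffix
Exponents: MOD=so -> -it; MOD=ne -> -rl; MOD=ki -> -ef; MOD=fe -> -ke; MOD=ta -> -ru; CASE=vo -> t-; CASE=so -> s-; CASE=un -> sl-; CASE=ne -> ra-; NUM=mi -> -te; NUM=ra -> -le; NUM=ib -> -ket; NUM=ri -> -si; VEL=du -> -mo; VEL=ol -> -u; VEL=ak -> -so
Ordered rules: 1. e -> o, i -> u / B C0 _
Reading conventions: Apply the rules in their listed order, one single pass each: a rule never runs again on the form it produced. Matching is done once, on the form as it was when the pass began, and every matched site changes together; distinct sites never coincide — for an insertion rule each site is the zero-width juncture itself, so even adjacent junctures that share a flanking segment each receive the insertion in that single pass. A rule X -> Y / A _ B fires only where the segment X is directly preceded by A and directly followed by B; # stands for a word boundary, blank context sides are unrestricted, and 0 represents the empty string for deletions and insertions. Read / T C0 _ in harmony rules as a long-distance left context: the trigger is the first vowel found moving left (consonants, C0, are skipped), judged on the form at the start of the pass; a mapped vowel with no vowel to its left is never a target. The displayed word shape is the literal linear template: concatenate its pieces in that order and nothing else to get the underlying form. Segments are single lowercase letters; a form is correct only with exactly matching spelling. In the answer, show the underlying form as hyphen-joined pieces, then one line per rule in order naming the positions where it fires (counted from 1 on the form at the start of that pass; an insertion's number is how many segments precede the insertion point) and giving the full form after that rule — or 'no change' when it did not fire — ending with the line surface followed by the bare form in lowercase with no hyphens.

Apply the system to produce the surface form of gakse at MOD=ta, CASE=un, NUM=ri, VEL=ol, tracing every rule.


underlying: sl-gakse-ru-u-si
1. e -> o, i -> u / B C0 _: fires at position(s) 7, 12: slgaksoruusu
surface: slgaksoruusu


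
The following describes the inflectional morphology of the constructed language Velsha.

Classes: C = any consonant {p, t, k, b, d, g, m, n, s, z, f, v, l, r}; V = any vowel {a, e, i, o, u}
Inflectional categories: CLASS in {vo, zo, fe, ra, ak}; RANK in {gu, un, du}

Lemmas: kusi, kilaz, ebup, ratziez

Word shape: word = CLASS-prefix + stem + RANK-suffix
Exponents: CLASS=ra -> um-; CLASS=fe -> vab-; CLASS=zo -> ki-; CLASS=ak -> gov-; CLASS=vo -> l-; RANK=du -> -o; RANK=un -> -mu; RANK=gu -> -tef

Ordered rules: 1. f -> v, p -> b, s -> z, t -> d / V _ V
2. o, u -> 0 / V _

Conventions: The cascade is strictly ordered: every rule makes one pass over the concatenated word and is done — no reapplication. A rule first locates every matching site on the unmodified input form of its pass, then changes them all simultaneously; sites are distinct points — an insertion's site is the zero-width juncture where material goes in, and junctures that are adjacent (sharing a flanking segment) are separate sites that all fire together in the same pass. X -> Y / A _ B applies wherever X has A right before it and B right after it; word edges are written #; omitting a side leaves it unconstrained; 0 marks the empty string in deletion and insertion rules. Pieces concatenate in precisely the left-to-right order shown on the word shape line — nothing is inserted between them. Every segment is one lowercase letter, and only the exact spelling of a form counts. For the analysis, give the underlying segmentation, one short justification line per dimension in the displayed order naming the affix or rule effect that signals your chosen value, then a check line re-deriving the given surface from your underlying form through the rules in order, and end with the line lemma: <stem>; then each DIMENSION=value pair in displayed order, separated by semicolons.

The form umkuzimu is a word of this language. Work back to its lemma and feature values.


underlying: um-kusi-mu
CLASS=ra - signalled by the affix um-
RANK=un - signalled by the affix -mu
check: umkusimu -> umkuzimu -> umkuzimu
lemma: kusi; CLASS=ra; RANK=un


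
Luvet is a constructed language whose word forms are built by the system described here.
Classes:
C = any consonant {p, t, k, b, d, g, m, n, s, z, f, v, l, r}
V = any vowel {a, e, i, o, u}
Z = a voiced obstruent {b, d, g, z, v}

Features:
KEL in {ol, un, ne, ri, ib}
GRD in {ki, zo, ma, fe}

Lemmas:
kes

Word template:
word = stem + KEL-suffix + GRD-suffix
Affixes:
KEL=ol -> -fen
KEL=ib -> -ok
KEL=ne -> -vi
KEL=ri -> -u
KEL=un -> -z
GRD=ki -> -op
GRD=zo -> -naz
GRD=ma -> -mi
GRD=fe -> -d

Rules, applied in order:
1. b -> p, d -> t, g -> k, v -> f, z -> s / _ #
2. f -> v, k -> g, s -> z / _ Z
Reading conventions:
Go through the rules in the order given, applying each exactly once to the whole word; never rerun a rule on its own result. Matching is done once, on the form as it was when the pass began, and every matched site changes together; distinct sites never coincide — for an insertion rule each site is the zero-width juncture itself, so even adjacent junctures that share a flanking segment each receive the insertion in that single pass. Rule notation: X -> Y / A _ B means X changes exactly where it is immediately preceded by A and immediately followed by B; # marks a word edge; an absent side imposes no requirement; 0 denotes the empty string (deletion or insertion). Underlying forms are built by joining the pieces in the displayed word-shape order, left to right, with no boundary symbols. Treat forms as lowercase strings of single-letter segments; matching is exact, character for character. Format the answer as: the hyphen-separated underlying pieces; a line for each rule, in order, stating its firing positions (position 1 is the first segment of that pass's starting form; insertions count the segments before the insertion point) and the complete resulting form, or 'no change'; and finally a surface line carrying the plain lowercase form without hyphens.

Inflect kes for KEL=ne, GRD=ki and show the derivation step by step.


underlying: kes-vi-op
1. b -> p, d -> t, g -> k, v -> f, z -> s / _ #: no change
2. f -> v, k -> g, s -> z / _ Z: fires at position(s) 3: kezviop
surface: kezviop


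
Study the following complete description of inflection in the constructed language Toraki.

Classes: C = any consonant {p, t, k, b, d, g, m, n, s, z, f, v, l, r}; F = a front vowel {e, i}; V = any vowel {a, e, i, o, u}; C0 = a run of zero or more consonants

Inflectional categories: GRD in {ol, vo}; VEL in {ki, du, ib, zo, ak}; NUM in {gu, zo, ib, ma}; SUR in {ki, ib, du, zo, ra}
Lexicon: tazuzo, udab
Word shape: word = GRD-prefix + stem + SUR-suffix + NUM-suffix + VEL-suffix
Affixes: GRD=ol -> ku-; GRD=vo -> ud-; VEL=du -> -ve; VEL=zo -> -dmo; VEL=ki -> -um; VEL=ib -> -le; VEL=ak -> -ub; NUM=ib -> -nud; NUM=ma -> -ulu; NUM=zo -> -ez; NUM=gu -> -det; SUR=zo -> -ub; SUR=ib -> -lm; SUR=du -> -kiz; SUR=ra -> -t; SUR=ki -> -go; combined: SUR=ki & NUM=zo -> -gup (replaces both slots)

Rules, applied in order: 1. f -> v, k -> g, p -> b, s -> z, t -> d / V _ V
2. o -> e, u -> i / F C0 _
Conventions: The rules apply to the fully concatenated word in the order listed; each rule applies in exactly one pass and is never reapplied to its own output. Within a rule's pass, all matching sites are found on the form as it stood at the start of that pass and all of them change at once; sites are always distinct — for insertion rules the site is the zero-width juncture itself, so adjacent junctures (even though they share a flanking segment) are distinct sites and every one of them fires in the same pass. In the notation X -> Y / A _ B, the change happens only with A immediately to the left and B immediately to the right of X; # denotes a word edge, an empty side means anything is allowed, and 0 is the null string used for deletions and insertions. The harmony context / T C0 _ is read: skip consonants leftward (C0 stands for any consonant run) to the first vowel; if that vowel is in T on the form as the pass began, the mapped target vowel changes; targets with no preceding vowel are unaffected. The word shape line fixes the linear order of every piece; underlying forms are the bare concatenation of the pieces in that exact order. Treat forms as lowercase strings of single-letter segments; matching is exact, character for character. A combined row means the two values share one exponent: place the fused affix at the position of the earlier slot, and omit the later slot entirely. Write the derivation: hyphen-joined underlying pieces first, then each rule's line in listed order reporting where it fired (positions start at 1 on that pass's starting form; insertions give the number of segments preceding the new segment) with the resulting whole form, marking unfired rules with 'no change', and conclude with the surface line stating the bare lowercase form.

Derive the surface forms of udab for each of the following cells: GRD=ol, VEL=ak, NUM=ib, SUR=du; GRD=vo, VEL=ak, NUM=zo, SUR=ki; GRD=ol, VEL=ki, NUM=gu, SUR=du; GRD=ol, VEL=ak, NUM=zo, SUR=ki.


cell GRD=ol, VEL=ak, NUM=ib, SUR=du:
underlying: ku-udab-kiz-nud-ub
1. f -> v, k -> g, p -> b, s -> z, t -> d / V _ V: no change
2. o -> e, u -> i / F C0 _: fires at position(s) 11: kuudabkiznidub
surface: kuudabkiznidub

cell GRD=vo, VEL=ak, NUM=zo, SUR=ki:
underlying: ud-udab-gup-ub
1. f -> v, k -> g, p -> b, s -> z, t -> d / V _ V: fires at position(s) 9: ududabgubub
2. o -> e, u -> i / F C0 _: no change
surface: ududabgubub

cell GRD=ol, VEL=ki, NUM=gu, SUR=du:
underlying: ku-udab-kiz-det-um
1. f -> v, k -> g, p -> b, s -> z, t -> d / V _ V: fires at position(s) 12: kuudabkizdedum
2. o -> e, u -> i / F C0 _: fires at position(s) 13: kuudabkizdedim
surface: kuudabkizdedim

cell GRD=ol, VEL=ak, NUM=zo, SUR=ki:
underlying: ku-udab-gup-ub
1. f -> v, k -> g, p -> b, s -> z, t -> d / V _ V: fires at position(s) 9: kuudabgubub
2. o -> e, u -> i / F C0 _: no change
surface: kuudabgubub


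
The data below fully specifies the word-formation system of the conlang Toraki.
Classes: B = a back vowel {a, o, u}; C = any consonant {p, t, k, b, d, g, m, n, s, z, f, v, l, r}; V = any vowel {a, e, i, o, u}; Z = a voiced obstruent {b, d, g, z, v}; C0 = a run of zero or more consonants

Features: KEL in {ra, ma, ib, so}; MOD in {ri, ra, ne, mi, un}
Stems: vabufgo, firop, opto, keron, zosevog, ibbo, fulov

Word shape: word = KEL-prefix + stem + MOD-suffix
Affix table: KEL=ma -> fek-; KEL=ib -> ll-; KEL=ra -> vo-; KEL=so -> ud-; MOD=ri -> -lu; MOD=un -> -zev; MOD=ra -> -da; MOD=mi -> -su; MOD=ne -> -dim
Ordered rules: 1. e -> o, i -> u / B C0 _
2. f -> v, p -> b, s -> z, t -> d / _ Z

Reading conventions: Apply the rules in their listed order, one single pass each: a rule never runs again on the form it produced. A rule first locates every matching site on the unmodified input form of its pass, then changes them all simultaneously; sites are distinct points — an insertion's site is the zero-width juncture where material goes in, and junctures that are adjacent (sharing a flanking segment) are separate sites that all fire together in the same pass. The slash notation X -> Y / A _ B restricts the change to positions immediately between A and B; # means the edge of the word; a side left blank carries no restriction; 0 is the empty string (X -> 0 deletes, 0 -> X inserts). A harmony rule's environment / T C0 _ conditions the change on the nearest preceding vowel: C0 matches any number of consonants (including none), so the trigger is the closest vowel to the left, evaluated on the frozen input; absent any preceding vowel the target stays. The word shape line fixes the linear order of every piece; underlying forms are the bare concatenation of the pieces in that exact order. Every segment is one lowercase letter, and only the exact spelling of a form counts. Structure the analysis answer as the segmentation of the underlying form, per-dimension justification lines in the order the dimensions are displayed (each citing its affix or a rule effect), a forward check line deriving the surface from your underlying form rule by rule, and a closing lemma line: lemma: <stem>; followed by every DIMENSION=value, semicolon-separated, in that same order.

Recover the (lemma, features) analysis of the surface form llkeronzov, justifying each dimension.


underlying: ll-keron-zev
KEL=ib - signalled by the affix ll-
MOD=un - signalled by the affix -zev
check: llkeronzev -> llkeronzov -> llkeronzov
lemma: keron; KEL=ib; MOD=un


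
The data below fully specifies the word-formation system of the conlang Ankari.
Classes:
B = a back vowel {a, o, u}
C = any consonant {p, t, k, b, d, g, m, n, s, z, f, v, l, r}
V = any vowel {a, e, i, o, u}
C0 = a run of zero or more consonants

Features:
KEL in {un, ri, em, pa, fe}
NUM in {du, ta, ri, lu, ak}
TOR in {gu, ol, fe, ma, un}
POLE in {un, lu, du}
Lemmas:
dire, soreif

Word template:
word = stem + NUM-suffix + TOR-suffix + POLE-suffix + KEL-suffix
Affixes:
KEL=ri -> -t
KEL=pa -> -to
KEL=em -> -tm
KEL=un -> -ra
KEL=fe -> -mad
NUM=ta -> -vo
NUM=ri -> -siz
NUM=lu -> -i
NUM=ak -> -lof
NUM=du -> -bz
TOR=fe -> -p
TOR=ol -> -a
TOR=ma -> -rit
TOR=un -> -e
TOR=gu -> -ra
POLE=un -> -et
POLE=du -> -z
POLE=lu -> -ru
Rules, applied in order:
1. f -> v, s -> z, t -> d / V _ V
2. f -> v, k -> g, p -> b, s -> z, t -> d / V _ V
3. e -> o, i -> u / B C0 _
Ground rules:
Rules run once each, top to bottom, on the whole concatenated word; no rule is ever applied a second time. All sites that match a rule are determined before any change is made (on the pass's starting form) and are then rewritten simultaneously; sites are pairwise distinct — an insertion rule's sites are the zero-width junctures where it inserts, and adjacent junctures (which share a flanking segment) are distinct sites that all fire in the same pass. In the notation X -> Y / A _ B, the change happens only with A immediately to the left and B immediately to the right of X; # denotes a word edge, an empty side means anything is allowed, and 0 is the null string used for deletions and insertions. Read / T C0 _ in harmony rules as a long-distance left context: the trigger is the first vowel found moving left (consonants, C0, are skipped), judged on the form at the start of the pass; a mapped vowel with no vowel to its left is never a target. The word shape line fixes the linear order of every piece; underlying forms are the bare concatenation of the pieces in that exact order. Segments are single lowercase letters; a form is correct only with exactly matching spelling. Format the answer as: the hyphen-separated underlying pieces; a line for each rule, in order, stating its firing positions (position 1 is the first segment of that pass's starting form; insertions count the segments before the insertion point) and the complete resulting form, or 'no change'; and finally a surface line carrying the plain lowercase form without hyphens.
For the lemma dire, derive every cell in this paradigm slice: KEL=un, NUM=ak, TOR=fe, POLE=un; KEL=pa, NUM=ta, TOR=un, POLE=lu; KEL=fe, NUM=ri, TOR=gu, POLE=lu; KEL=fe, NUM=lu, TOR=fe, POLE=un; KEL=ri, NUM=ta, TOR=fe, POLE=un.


cell KEL=un, NUM=ak, TOR=fe, POLE=un:
underlying: dire-lof-p-et-ra
1. f -> v, s -> z, t -> d / V _ V: no change
2. f -> v, k -> g, p -> b, s -> z, t -> d / V _ V: no change
3. e -> o, i -> u / B C0 _: fires at position(s) 9: direlofpotra
surface: direlofpotra

cell KEL=pa, NUM=ta, TOR=un, POLE=lu:
underlying: dire-vo-e-ru-to
1. f -> v, s -> z, t -> d / V _ V: fires at position(s) 10: direvoerudo
2. f -> v, k -> g, p -> b, s -> z, t -> d / V _ V: no change
3. e -> o, i -> u / B C0 _: fires at position(s) 7: direvoorudo
surface: direvoorudo

cell KEL=fe, NUM=ri, TOR=gu, POLE=lu:
underlying: dire-siz-ra-ru-mad
1. f -> v, s -> z, t -> d / V _ V: fires at position(s) 5: direzizrarumad
2. f -> v, k -> g, p -> b, s -> z, t -> d / V _ V: no change
3. e -> o, i -> u / B C0 _: no change
surface: direzizrarumad

cell KEL=fe, NUM=lu, TOR=fe, POLE=un:
underlying: dire-i-p-et-mad
1. f -> v, s -> z, t -> d / V _ V: no change
2. f -> v, k -> g, p -> b, s -> z, t -> d / V _ V: fires at position(s) 6: direibetmad
3. e -> o, i -> u / B C0 _: no change
surface: direibetmad

cell KEL=ri, NUM=ta, TOR=fe, POLE=un:
underlying: dire-vo-p-et-t
1. f -> v, s -> z, t -> d / V _ V: no change
2. f -> v, k -> g, p -> b, s -> z, t -> d / V _ V: fires at position(s) 7: direvobett
3. e -> o, i -> u / B C0 _: fires at position(s) 8: direvobott
surface: direvobott


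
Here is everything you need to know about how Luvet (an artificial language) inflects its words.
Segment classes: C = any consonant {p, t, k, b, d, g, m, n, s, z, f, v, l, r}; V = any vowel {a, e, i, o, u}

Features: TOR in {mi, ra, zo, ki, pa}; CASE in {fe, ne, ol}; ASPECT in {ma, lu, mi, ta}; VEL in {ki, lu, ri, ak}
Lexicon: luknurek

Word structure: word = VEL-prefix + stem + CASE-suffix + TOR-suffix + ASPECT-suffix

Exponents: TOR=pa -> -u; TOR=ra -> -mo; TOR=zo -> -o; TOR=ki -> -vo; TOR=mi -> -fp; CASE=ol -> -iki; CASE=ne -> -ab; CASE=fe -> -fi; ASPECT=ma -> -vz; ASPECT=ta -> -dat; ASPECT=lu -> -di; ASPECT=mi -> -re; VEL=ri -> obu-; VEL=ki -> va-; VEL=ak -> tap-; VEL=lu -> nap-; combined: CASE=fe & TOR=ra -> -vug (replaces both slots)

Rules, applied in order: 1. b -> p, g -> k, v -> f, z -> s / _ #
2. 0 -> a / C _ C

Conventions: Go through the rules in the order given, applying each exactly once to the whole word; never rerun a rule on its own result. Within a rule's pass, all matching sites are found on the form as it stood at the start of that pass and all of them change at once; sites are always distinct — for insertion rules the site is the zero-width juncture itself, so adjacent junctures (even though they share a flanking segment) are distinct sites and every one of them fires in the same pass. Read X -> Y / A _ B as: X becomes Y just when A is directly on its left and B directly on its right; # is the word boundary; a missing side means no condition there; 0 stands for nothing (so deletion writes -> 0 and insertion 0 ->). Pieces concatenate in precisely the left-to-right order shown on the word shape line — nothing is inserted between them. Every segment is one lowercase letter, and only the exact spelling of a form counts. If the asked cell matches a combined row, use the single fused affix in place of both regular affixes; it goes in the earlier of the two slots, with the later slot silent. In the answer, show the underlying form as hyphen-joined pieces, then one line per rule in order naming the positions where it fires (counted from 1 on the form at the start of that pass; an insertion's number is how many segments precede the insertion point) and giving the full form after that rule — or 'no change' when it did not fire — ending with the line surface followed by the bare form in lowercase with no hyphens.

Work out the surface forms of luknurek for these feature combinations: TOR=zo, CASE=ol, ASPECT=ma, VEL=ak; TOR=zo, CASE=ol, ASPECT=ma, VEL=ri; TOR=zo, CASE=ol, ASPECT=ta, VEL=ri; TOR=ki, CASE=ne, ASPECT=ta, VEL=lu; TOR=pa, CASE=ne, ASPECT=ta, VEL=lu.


cell TOR=zo, CASE=ol, ASPECT=ma, VEL=ak:
underlying: tap-luknurek-iki-o-vz
1. b -> p, g -> k, v -> f, z -> s / _ #: fires at position(s) 17: tapluknurekikiovs
2. 0 -> a / C _ C: inserts after position(s) 3, 6, 16: tapalukanurekikiovas
surface: tapalukanurekikiovas

cell TOR=zo, CASE=ol, ASPECT=ma, VEL=ri:
underlying: obu-luknurek-iki-o-vz
1. b -> p, g -> k, v -> f, z -> s / _ #: fires at position(s) 17: obuluknurekikiovs
2. 0 -> a / C _ C: inserts after position(s) 6, 16: obulukanurekikiovas
surface: obulukanurekikiovas

cell TOR=zo, CASE=ol, ASPECT=ta, VEL=ri:
underlying: obu-luknurek-iki-o-dat
1. b -> p, g -> k, v -> f, z -> s / _ #: no change
2. 0 -> a / C _ C: inserts after position(s) 6: obulukanurekikiodat
surface: obulukanurekikiodat

cell TOR=ki, CASE=ne, ASPECT=ta, VEL=lu:
underlying: nap-luknurek-ab-vo-dat
1. b -> p, g -> k, v -> f, z -> s / _ #: no change
2. 0 -> a / C _ C: inserts after position(s) 3, 6, 13: napalukanurekabavodat
surface: napalukanurekabavodat

cell TOR=pa, CASE=ne, ASPECT=ta, VEL=lu:
underlying: nap-luknurek-ab-u-dat
1. b -> p, g -> k, v -> f, z -> s / _ #: no change
2. 0 -> a / C _ C: inserts after position(s) 3, 6: napalukanurekabudat
surface: napalukanurekabudat


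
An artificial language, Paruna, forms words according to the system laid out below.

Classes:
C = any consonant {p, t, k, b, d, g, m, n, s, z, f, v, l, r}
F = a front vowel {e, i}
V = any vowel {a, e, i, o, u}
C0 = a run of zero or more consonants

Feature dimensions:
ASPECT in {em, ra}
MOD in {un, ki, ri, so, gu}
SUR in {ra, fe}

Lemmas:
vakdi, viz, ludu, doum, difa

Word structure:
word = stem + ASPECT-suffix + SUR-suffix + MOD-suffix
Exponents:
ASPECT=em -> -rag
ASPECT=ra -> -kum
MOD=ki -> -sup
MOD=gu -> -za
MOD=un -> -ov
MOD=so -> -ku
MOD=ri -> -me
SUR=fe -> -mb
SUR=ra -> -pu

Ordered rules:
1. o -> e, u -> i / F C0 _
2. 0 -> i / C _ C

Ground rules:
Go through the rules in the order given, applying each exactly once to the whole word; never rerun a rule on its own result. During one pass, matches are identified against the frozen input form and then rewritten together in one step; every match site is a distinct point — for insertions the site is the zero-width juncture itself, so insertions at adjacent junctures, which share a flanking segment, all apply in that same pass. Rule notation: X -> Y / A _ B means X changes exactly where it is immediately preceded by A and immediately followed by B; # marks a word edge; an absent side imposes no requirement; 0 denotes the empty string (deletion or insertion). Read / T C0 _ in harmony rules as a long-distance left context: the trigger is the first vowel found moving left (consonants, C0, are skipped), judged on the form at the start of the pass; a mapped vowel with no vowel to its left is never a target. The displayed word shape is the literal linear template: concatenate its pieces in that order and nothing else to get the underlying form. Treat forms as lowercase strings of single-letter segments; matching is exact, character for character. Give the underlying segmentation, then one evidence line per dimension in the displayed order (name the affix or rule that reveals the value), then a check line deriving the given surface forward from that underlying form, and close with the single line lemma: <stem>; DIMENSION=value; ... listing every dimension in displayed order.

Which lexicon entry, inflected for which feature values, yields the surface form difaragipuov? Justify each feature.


underlying: difa-rag-pu-ov
ASPECT=em - signalled by the affix -rag
MOD=un - signalled by the affix -ov
SUR=ra - signalled by the affix -pu
check: difaragpuov -> difaragpuov -> difaragipuov
lemma: difa; ASPECT=em; MOD=un; SUR=ra


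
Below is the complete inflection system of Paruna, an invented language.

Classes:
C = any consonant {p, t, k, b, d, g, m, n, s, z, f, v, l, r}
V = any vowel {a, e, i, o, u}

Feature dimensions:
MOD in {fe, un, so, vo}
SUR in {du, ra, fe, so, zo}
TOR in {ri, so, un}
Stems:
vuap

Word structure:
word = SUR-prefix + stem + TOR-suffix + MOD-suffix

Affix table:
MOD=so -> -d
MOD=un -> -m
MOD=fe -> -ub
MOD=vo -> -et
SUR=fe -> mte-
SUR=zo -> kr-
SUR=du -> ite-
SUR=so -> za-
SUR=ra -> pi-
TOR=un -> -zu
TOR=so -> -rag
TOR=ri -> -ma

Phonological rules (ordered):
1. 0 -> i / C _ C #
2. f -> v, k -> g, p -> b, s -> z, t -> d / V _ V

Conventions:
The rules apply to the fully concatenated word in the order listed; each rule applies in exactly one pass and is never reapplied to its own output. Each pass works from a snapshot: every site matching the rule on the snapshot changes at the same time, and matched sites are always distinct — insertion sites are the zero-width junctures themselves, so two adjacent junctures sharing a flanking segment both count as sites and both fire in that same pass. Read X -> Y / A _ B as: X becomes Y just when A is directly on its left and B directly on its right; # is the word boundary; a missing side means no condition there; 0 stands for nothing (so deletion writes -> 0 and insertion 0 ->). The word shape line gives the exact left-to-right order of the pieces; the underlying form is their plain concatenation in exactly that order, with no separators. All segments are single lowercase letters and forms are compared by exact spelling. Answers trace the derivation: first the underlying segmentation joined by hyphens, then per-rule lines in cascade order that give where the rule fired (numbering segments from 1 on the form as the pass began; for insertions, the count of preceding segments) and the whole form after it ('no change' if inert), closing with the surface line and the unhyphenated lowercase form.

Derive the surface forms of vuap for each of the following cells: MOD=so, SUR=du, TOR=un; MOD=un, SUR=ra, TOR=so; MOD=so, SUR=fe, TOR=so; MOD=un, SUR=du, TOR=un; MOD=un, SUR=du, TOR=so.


cell MOD=so, SUR=du, TOR=un:
underlying: ite-vuap-zu-d
1. 0 -> i / C _ C #: no change
2. f -> v, k -> g, p -> b, s -> z, t -> d / V _ V: fires at position(s) 2: idevuapzud
surface: idevuapzud

cell MOD=un, SUR=ra, TOR=so:
underlying: pi-vuap-rag-m
1. 0 -> i / C _ C #: inserts after position(s) 9: pivuapragim
2. f -> v, k -> g, p -> b, s -> z, t -> d / V _ V: no change
surface: pivuapragim

cell MOD=so, SUR=fe, TOR=so:
underlying: mte-vuap-rag-d
1. 0 -> i / C _ C #: inserts after position(s) 10: mtevuapragid
2. f -> v, k -> g, p -> b, s -> z, t -> d / V _ V: no change
surface: mtevuapragid

cell MOD=un, SUR=du, TOR=un:
underlying: ite-vuap-zu-m
1. 0 -> i / C _ C #: no change
2. f -> v, k -> g, p -> b, s -> z, t -> d / V _ V: fires at position(s) 2: idevuapzum
surface: idevuapzum

cell MOD=un, SUR=du, TOR=so:
underlying: ite-vuap-rag-m
1. 0 -> i / C _ C #: inserts after position(s) 10: itevuapragim
2. f -> v, k -> g, p -> b, s -> z, t -> d / V _ V: fires at position(s) 2: idevuapragim
surface: idevuapragim


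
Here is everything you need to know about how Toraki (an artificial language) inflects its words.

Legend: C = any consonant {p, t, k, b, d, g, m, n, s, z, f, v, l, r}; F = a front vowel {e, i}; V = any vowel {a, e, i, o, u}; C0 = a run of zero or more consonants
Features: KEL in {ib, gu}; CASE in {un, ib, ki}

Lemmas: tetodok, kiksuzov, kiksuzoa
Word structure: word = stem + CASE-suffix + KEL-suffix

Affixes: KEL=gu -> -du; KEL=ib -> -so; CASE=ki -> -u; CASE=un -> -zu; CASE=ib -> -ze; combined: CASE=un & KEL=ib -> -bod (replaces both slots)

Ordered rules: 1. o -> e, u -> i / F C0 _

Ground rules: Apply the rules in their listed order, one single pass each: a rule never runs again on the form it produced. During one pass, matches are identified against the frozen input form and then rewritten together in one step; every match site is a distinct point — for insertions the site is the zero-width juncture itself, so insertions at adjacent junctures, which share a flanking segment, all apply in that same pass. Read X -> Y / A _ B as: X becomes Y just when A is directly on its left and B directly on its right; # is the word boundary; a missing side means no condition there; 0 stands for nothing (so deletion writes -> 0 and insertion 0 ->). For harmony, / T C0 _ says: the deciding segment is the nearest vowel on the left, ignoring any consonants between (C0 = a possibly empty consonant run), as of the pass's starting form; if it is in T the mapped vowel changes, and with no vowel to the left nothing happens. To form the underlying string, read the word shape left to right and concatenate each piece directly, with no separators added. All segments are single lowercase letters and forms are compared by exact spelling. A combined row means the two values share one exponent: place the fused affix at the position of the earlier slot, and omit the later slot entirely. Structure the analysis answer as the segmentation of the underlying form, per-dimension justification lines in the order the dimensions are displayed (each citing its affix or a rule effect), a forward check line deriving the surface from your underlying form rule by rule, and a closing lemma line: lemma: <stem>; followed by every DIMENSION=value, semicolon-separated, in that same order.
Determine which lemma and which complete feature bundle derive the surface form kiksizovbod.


underlying: kiksuzov-bod
KEL=ib - signalled by the combined affix row
CASE=un - signalled by the combined affix row
check: kiksuzovbod -> kiksizovbod
lemma: kiksuzov; KEL=ib; CASE=un


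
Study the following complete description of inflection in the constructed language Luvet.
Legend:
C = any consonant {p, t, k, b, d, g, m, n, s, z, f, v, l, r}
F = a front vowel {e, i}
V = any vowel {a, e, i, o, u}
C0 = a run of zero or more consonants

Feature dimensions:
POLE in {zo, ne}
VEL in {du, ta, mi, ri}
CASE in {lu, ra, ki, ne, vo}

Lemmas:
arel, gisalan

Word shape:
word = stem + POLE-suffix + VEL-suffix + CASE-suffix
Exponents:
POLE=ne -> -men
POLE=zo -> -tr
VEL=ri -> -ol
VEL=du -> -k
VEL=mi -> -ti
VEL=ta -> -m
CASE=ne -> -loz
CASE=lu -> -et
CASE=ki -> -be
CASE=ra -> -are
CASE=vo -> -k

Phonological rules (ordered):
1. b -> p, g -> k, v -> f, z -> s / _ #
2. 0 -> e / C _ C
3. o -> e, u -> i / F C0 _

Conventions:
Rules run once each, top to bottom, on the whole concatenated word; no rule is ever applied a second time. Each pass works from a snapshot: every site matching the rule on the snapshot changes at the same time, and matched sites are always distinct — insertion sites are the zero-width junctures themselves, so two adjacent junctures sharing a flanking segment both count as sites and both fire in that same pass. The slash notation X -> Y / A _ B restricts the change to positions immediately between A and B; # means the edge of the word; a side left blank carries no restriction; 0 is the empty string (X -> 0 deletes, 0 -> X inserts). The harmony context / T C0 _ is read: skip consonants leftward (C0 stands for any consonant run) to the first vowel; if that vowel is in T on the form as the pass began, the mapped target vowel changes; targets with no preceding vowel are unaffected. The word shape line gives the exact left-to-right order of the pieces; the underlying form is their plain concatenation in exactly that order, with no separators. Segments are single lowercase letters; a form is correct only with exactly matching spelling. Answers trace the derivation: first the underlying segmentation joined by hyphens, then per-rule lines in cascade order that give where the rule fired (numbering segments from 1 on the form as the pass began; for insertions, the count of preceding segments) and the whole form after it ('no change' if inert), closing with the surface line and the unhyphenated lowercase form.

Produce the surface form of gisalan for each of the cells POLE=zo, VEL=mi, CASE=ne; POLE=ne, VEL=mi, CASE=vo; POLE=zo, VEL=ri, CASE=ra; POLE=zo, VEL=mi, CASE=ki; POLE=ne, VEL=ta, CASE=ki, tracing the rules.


cell POLE=zo, VEL=mi, CASE=ne:
underlying: gisalan-tr-ti-loz
1. b -> p, g -> k, v -> f, z -> s / _ #: fires at position(s) 14: gisalantrtilos
2. 0 -> e / C _ C: inserts after position(s) 7, 8, 9: gisalaneteretilos
3. o -> e, u -> i / F C0 _: fires at position(s) 16: gisalaneteretiles
surface: gisalaneteretiles

cell POLE=ne, VEL=mi, CASE=vo:
underlying: gisalan-men-ti-k
1. b -> p, g -> k, v -> f, z -> s / _ #: no change
2. 0 -> e / C _ C: inserts after position(s) 7, 10: gisalanemenetik
3. o -> e, u -> i / F C0 _: no change
surface: gisalanemenetik

cell POLE=zo, VEL=ri, CASE=ra:
underlying: gisalan-tr-ol-are
1. b -> p, g -> k, v -> f, z -> s / _ #: no change
2. 0 -> e / C _ C: inserts after position(s) 7, 8: gisalaneterolare
3. o -> e, u -> i / F C0 _: fires at position(s) 12: gisalaneterelare
surface: gisalaneterelare

cell POLE=zo, VEL=mi, CASE=ki:
underlying: gisalan-tr-ti-be
1. b -> p, g -> k, v -> f, z -> s / _ #: no change
2. 0 -> e / C _ C: inserts after position(s) 7, 8, 9: gisalaneteretibe
3. o -> e, u -> i / F C0 _: no change
surface: gisalaneteretibe

cell POLE=ne, VEL=ta, CASE=ki:
underlying: gisalan-men-m-be
1. b -> p, g -> k, v -> f, z -> s / _ #: no change
2. 0 -> e / C _ C: inserts after position(s) 7, 10, 11: gisalanemenemebe
3. o -> e, u -> i / F C0 _: no change
surface: gisalanemenemebe


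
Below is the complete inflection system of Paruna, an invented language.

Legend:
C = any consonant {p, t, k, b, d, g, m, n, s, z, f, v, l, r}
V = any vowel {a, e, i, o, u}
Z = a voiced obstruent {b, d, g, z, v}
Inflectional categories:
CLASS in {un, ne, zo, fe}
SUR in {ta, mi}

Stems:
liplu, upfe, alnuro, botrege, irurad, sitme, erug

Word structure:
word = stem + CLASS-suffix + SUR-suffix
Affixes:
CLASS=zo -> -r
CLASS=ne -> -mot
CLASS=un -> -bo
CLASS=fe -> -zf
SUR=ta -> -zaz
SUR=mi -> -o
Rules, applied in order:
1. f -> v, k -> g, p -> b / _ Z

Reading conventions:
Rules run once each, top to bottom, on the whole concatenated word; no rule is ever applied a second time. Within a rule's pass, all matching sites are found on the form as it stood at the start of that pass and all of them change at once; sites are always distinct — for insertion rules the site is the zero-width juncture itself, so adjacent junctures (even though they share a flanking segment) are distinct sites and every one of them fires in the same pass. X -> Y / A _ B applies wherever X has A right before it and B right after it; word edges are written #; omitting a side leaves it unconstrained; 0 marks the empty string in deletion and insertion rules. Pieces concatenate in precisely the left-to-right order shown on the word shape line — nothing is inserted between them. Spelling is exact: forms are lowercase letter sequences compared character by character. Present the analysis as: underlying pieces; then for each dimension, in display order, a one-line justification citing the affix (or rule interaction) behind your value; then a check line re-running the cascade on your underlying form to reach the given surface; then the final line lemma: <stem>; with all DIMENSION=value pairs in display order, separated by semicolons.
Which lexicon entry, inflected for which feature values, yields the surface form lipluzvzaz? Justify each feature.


underlying: liplu-zf-zaz
CLASS=fe - signalled by the affix -zf
SUR=ta - signalled by the affix -zaz
check: lipluzfzaz -> lipluzvzaz
lemma: liplu; CLASS=fe; SUR=ta


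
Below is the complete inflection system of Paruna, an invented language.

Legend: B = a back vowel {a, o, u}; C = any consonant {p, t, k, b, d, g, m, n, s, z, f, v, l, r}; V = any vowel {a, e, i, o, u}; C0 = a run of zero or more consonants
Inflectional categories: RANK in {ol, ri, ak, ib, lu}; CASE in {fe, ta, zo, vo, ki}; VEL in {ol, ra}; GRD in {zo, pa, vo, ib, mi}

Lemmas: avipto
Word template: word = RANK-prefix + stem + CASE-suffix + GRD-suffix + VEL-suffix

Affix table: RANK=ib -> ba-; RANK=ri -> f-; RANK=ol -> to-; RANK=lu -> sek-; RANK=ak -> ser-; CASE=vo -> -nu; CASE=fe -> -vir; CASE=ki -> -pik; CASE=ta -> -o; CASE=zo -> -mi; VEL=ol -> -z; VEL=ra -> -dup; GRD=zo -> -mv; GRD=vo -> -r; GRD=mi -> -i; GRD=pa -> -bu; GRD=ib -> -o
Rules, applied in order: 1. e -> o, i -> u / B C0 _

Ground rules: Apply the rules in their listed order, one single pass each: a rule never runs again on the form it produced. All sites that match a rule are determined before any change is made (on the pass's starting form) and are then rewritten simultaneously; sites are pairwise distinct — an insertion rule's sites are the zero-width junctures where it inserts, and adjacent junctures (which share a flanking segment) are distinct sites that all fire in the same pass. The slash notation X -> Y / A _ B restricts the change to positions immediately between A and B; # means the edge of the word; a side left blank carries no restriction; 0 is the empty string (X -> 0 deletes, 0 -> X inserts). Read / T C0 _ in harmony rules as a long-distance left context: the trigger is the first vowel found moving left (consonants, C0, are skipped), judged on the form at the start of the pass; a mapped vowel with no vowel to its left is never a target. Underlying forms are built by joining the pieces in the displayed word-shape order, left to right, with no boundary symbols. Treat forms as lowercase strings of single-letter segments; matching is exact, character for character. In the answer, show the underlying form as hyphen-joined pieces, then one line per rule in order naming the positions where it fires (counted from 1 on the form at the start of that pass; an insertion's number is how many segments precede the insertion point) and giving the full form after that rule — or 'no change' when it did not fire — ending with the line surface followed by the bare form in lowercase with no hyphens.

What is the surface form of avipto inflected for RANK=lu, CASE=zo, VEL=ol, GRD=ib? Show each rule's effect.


underlying: sek-avipto-mi-o-z
1. e -> o, i -> u / B C0 _: fires at position(s) 6, 11: sekavuptomuoz
surface: sekavuptomuoz
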